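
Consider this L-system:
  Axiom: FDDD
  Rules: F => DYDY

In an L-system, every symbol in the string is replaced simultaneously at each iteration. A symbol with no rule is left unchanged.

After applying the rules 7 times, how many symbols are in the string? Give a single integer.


Step 0: length = 4
Step 1: length = 7
Step 2: length = 7
Step 3: length = 7
Step 4: length = 7
Step 5: length = 7
Step 6: length = 7
Step 7: length = 7

Answer: 7


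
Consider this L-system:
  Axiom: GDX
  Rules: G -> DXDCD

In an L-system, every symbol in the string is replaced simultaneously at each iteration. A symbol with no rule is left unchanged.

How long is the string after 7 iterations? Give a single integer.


Step 0: length = 3
Step 1: length = 7
Step 2: length = 7
Step 3: length = 7
Step 4: length = 7
Step 5: length = 7
Step 6: length = 7
Step 7: length = 7

Answer: 7


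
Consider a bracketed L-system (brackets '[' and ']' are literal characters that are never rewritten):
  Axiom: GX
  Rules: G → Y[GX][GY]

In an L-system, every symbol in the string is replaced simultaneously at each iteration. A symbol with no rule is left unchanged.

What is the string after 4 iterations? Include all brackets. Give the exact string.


Answer: Y[Y[Y[Y[GX][GY]X][Y[GX][GY]Y]X][Y[Y[GX][GY]X][Y[GX][GY]Y]Y]X][Y[Y[Y[GX][GY]X][Y[GX][GY]Y]X][Y[Y[GX][GY]X][Y[GX][GY]Y]Y]Y]X

Derivation:
Step 0: GX
Step 1: Y[GX][GY]X
Step 2: Y[Y[GX][GY]X][Y[GX][GY]Y]X
Step 3: Y[Y[Y[GX][GY]X][Y[GX][GY]Y]X][Y[Y[GX][GY]X][Y[GX][GY]Y]Y]X
Step 4: Y[Y[Y[Y[GX][GY]X][Y[GX][GY]Y]X][Y[Y[GX][GY]X][Y[GX][GY]Y]Y]X][Y[Y[Y[GX][GY]X][Y[GX][GY]Y]X][Y[Y[GX][GY]X][Y[GX][GY]Y]Y]Y]X


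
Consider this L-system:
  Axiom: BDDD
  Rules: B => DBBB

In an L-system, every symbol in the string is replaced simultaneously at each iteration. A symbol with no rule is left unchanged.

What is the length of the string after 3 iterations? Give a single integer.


Answer: 43

Derivation:
Step 0: length = 4
Step 1: length = 7
Step 2: length = 16
Step 3: length = 43


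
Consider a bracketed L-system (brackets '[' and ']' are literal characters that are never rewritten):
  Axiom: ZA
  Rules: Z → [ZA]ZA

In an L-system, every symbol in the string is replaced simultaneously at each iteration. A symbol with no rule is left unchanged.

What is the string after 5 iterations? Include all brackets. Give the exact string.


Answer: [[[[[ZA]ZAA][ZA]ZAAA][[ZA]ZAA][ZA]ZAAAA][[[ZA]ZAA][ZA]ZAAA][[ZA]ZAA][ZA]ZAAAAA][[[[ZA]ZAA][ZA]ZAAA][[ZA]ZAA][ZA]ZAAAA][[[ZA]ZAA][ZA]ZAAA][[ZA]ZAA][ZA]ZAAAAAA

Derivation:
Step 0: ZA
Step 1: [ZA]ZAA
Step 2: [[ZA]ZAA][ZA]ZAAA
Step 3: [[[ZA]ZAA][ZA]ZAAA][[ZA]ZAA][ZA]ZAAAA
Step 4: [[[[ZA]ZAA][ZA]ZAAA][[ZA]ZAA][ZA]ZAAAA][[[ZA]ZAA][ZA]ZAAA][[ZA]ZAA][ZA]ZAAAAA
Step 5: [[[[[ZA]ZAA][ZA]ZAAA][[ZA]ZAA][ZA]ZAAAA][[[ZA]ZAA][ZA]ZAAA][[ZA]ZAA][ZA]ZAAAAA][[[[ZA]ZAA][ZA]ZAAA][[ZA]ZAA][ZA]ZAAAA][[[ZA]ZAA][ZA]ZAAA][[ZA]ZAA][ZA]ZAAAAAA


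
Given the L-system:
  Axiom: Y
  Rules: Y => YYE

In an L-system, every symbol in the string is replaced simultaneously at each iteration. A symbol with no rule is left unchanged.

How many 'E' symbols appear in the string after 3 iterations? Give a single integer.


Step 0: Y  (0 'E')
Step 1: YYE  (1 'E')
Step 2: YYEYYEE  (3 'E')
Step 3: YYEYYEEYYEYYEEE  (7 'E')

Answer: 7


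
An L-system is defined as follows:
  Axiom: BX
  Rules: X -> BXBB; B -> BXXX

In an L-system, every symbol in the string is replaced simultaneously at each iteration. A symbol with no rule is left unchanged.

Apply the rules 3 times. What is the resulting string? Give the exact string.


Answer: BXXXBXBBBXBBBXBBBXXXBXBBBXXXBXXXBXXXBXBBBXXXBXXXBXXXBXBBBXXXBXXXBXXXBXBBBXBBBXBBBXXXBXBBBXXXBXXXBXXXBXBBBXBBBXBBBXXXBXBBBXBBBXBB

Derivation:
Step 0: BX
Step 1: BXXXBXBB
Step 2: BXXXBXBBBXBBBXBBBXXXBXBBBXXXBXXX
Step 3: BXXXBXBBBXBBBXBBBXXXBXBBBXXXBXXXBXXXBXBBBXXXBXXXBXXXBXBBBXXXBXXXBXXXBXBBBXBBBXBBBXXXBXBBBXXXBXXXBXXXBXBBBXBBBXBBBXXXBXBBBXBBBXBB


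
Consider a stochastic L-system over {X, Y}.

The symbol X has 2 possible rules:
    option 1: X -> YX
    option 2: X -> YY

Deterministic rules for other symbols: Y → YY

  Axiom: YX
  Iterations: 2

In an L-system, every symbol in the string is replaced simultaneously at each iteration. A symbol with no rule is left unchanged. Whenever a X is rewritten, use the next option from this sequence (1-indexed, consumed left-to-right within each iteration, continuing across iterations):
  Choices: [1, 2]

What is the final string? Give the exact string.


Step 0: YX
Step 1: YYYX  (used choices [1])
Step 2: YYYYYYYY  (used choices [2])

Answer: YYYYYYYY


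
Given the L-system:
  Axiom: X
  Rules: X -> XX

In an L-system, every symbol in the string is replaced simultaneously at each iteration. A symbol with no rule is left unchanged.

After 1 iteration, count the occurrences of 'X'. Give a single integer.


Answer: 2

Derivation:
Step 0: X  (1 'X')
Step 1: XX  (2 'X')


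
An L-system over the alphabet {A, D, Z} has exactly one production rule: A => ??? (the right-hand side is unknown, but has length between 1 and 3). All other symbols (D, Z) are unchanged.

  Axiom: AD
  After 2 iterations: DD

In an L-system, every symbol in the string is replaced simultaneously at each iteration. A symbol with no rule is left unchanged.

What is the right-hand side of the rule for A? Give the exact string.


Trying A => D:
  Step 0: AD
  Step 1: DD
  Step 2: DD
Matches the given result.

Answer: D


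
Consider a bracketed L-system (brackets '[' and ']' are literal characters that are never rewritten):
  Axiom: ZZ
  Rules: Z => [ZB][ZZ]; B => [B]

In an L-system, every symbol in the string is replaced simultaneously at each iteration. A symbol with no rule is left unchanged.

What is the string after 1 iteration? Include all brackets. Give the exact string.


Step 0: ZZ
Step 1: [ZB][ZZ][ZB][ZZ]

Answer: [ZB][ZZ][ZB][ZZ]


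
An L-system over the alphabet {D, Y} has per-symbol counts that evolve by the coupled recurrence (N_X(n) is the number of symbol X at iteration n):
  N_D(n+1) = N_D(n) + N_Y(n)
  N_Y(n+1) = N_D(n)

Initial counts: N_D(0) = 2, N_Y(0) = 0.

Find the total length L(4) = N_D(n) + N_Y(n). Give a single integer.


Answer: 16

Derivation:
Step 0: N_D=2, N_Y=0, L=2
Step 1: N_D=2, N_Y=2, L=4
Step 2: N_D=4, N_Y=2, L=6
Step 3: N_D=6, N_Y=4, L=10
Step 4: N_D=10, N_Y=6, L=16


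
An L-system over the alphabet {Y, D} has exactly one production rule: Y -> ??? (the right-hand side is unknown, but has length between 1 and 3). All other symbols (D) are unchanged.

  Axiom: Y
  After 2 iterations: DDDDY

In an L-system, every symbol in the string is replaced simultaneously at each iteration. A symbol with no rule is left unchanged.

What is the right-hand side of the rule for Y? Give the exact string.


Answer: DDY

Derivation:
Trying Y -> DDY:
  Step 0: Y
  Step 1: DDY
  Step 2: DDDDY
Matches the given result.


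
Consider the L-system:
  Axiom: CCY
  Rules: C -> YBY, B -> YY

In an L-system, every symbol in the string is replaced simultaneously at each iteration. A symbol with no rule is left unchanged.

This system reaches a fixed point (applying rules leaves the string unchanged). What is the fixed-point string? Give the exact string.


Step 0: CCY
Step 1: YBYYBYY
Step 2: YYYYYYYYY
Step 3: YYYYYYYYY  (unchanged — fixed point at step 2)

Answer: YYYYYYYYY


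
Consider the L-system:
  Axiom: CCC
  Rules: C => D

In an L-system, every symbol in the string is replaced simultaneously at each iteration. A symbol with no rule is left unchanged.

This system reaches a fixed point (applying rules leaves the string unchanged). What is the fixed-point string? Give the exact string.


Answer: DDD

Derivation:
Step 0: CCC
Step 1: DDD
Step 2: DDD  (unchanged — fixed point at step 1)


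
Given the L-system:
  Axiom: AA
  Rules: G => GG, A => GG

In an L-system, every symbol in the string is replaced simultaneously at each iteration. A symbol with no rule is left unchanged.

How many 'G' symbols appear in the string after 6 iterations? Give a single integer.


Answer: 128

Derivation:
Step 0: AA  (0 'G')
Step 1: GGGG  (4 'G')
Step 2: GGGGGGGG  (8 'G')
Step 3: GGGGGGGGGGGGGGGG  (16 'G')
Step 4: GGGGGGGGGGGGGGGGGGGGGGGGGGGGGGGG  (32 'G')
Step 5: GGGGGGGGGGGGGGGGGGGGGGGGGGGGGGGGGGGGGGGGGGGGGGGGGGGGGGGGGGGGGGGG  (64 'G')
Step 6: GGGGGGGGGGGGGGGGGGGGGGGGGGGGGGGGGGGGGGGGGGGGGGGGGGGGGGGGGGGGGGGGGGGGGGGGGGGGGGGGGGGGGGGGGGGGGGGGGGGGGGGGGGGGGGGGGGGGGGGGGGGGGGGG  (128 'G')


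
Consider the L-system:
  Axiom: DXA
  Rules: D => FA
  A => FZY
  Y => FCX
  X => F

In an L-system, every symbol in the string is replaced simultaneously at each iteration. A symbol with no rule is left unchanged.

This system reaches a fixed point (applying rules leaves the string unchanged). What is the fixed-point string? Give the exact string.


Step 0: DXA
Step 1: FAFFZY
Step 2: FFZYFFZFCX
Step 3: FFZFCXFFZFCF
Step 4: FFZFCFFFZFCF
Step 5: FFZFCFFFZFCF  (unchanged — fixed point at step 4)

Answer: FFZFCFFFZFCF


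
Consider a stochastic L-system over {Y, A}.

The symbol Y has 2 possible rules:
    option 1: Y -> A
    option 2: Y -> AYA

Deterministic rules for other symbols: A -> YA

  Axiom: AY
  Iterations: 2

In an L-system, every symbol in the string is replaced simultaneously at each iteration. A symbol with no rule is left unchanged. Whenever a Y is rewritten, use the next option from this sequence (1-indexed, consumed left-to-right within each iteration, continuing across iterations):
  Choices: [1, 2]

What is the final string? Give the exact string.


Step 0: AY
Step 1: YAA  (used choices [1])
Step 2: AYAYAYA  (used choices [2])

Answer: AYAYAYA


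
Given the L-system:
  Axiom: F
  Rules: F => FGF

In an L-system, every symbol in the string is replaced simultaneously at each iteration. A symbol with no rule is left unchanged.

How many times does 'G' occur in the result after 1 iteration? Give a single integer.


Step 0: F  (0 'G')
Step 1: FGF  (1 'G')

Answer: 1


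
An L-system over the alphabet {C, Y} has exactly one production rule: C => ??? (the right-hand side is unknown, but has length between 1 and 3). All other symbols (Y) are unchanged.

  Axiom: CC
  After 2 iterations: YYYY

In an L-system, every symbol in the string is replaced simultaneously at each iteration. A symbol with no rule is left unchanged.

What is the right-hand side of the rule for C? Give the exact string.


Trying C => YY:
  Step 0: CC
  Step 1: YYYY
  Step 2: YYYY
Matches the given result.

Answer: YY


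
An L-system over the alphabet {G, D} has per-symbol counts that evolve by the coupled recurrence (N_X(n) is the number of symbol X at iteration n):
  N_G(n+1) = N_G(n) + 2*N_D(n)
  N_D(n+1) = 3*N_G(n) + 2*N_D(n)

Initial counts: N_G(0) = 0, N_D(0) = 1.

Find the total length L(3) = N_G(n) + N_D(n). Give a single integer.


Answer: 64

Derivation:
Step 0: N_G=0, N_D=1, L=1
Step 1: N_G=2, N_D=2, L=4
Step 2: N_G=6, N_D=10, L=16
Step 3: N_G=26, N_D=38, L=64


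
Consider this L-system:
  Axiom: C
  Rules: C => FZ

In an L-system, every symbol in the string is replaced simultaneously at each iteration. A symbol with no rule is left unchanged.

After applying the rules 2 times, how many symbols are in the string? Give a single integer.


Answer: 2

Derivation:
Step 0: length = 1
Step 1: length = 2
Step 2: length = 2


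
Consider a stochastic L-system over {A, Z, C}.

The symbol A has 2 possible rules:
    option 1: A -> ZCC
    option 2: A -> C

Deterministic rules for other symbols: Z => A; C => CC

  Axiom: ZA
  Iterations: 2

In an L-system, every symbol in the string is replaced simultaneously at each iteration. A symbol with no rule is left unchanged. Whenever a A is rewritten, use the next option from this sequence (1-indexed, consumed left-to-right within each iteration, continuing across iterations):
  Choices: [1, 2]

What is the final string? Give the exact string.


Answer: CACCCC

Derivation:
Step 0: ZA
Step 1: AZCC  (used choices [1])
Step 2: CACCCC  (used choices [2])


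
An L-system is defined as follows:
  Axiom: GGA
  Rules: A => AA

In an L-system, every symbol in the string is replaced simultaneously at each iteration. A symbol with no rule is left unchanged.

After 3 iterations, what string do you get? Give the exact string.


Step 0: GGA
Step 1: GGAA
Step 2: GGAAAA
Step 3: GGAAAAAAAA

Answer: GGAAAAAAAA


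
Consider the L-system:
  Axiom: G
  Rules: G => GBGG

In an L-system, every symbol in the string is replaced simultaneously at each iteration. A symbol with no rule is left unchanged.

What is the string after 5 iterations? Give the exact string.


Answer: GBGGBGBGGGBGGBGBGGBGBGGGBGGGBGGBGBGGGBGGBGBGGBGBGGGBGGBGBGGBGBGGGBGGGBGGBGBGGGBGGGBGGBGBGGGBGGBGBGGBGBGGGBGGGBGGBGBGGGBGGBGBGGBGBGGGBGGBGBGGBGBGGGBGGGBGGBGBGGGBGGBGBGGBGBGGGBGGBGBGGBGBGGGBGGGBGGBGBGGGBGGGBGGBGBGGGBGGBGBGGBGBGGGBGGGBGGBGBGGGBGGGBGGBGBGGGBGGBGBGGBGBGGGBGGGBGGBGBGGGBGGBGBGGBGBGGGBGGBGBGGBGBGGGBGGGBGGBGBGGGBGGGBGGBGBGGGBGGBGBGGBGBGGGBGGGBGGBGBGGGBGG

Derivation:
Step 0: G
Step 1: GBGG
Step 2: GBGGBGBGGGBGG
Step 3: GBGGBGBGGGBGGBGBGGBGBGGGBGGGBGGBGBGGGBGG
Step 4: GBGGBGBGGGBGGBGBGGBGBGGGBGGGBGGBGBGGGBGGBGBGGBGBGGGBGGBGBGGBGBGGGBGGGBGGBGBGGGBGGGBGGBGBGGGBGGBGBGGBGBGGGBGGGBGGBGBGGGBGG
Step 5: GBGGBGBGGGBGGBGBGGBGBGGGBGGGBGGBGBGGGBGGBGBGGBGBGGGBGGBGBGGBGBGGGBGGGBGGBGBGGGBGGGBGGBGBGGGBGGBGBGGBGBGGGBGGGBGGBGBGGGBGGBGBGGBGBGGGBGGBGBGGBGBGGGBGGGBGGBGBGGGBGGBGBGGBGBGGGBGGBGBGGBGBGGGBGGGBGGBGBGGGBGGGBGGBGBGGGBGGBGBGGBGBGGGBGGGBGGBGBGGGBGGGBGGBGBGGGBGGBGBGGBGBGGGBGGGBGGBGBGGGBGGBGBGGBGBGGGBGGBGBGGBGBGGGBGGGBGGBGBGGGBGGGBGGBGBGGGBGGBGBGGBGBGGGBGGGBGGBGBGGGBGG


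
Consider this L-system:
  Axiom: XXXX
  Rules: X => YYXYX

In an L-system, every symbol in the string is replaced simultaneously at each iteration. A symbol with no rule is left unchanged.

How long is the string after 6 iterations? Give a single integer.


Answer: 1012

Derivation:
Step 0: length = 4
Step 1: length = 20
Step 2: length = 52
Step 3: length = 116
Step 4: length = 244
Step 5: length = 500
Step 6: length = 1012


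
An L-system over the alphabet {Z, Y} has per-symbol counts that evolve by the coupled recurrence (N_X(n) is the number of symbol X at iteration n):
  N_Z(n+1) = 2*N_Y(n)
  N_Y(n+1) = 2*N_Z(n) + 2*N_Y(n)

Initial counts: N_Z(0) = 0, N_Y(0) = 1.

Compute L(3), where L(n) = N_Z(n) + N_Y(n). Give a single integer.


Step 0: N_Z=0, N_Y=1, L=1
Step 1: N_Z=2, N_Y=2, L=4
Step 2: N_Z=4, N_Y=8, L=12
Step 3: N_Z=16, N_Y=24, L=40

Answer: 40


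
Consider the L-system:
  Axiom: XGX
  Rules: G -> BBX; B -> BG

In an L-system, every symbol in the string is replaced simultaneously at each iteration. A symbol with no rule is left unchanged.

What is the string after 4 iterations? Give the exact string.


Step 0: XGX
Step 1: XBBXX
Step 2: XBGBGXX
Step 3: XBGBBXBGBBXXX
Step 4: XBGBBXBGBGXBGBBXBGBGXXX

Answer: XBGBBXBGBGXBGBBXBGBGXXX


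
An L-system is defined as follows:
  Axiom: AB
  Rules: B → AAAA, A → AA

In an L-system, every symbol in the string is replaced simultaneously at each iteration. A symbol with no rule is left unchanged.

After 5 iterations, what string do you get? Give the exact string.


Step 0: AB
Step 1: AAAAAA
Step 2: AAAAAAAAAAAA
Step 3: AAAAAAAAAAAAAAAAAAAAAAAA
Step 4: AAAAAAAAAAAAAAAAAAAAAAAAAAAAAAAAAAAAAAAAAAAAAAAA
Step 5: AAAAAAAAAAAAAAAAAAAAAAAAAAAAAAAAAAAAAAAAAAAAAAAAAAAAAAAAAAAAAAAAAAAAAAAAAAAAAAAAAAAAAAAAAAAAAAAA

Answer: AAAAAAAAAAAAAAAAAAAAAAAAAAAAAAAAAAAAAAAAAAAAAAAAAAAAAAAAAAAAAAAAAAAAAAAAAAAAAAAAAAAAAAAAAAAAAAAA


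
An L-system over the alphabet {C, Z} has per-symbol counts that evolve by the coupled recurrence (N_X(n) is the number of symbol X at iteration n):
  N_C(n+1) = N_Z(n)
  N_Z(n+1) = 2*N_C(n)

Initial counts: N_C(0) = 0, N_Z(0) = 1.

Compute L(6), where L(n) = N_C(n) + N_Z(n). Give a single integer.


Step 0: N_C=0, N_Z=1, L=1
Step 1: N_C=1, N_Z=0, L=1
Step 2: N_C=0, N_Z=2, L=2
Step 3: N_C=2, N_Z=0, L=2
Step 4: N_C=0, N_Z=4, L=4
Step 5: N_C=4, N_Z=0, L=4
Step 6: N_C=0, N_Z=8, L=8

Answer: 8


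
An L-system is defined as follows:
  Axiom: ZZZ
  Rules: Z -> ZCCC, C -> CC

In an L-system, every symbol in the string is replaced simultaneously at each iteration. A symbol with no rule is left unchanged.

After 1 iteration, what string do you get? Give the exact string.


Step 0: ZZZ
Step 1: ZCCCZCCCZCCC

Answer: ZCCCZCCCZCCC


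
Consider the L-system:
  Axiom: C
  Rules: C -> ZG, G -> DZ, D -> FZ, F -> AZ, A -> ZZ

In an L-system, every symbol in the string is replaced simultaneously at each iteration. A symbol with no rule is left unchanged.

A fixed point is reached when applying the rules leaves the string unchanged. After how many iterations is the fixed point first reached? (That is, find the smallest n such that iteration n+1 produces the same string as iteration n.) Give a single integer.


Step 0: C
Step 1: ZG
Step 2: ZDZ
Step 3: ZFZZ
Step 4: ZAZZZ
Step 5: ZZZZZZ
Step 6: ZZZZZZ  (unchanged — fixed point at step 5)

Answer: 5


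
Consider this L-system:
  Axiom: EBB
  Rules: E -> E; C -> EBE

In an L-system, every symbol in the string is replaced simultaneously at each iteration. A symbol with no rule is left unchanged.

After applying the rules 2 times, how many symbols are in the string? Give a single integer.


Answer: 3

Derivation:
Step 0: length = 3
Step 1: length = 3
Step 2: length = 3


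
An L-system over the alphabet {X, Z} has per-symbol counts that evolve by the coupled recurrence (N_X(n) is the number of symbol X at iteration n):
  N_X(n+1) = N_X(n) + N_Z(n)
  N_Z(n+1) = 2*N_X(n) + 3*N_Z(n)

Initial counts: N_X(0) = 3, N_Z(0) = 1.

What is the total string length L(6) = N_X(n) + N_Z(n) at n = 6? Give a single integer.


Step 0: N_X=3, N_Z=1, L=4
Step 1: N_X=4, N_Z=9, L=13
Step 2: N_X=13, N_Z=35, L=48
Step 3: N_X=48, N_Z=131, L=179
Step 4: N_X=179, N_Z=489, L=668
Step 5: N_X=668, N_Z=1825, L=2493
Step 6: N_X=2493, N_Z=6811, L=9304

Answer: 9304


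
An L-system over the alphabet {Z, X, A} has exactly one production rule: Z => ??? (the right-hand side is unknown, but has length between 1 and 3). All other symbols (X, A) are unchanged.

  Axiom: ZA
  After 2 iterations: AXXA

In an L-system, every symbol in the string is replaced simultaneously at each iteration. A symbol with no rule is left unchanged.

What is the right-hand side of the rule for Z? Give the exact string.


Answer: AXX

Derivation:
Trying Z => AXX:
  Step 0: ZA
  Step 1: AXXA
  Step 2: AXXA
Matches the given result.


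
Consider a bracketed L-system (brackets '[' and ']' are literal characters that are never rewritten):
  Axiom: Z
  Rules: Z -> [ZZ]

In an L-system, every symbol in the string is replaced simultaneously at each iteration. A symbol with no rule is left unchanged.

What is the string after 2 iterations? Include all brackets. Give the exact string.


Answer: [[ZZ][ZZ]]

Derivation:
Step 0: Z
Step 1: [ZZ]
Step 2: [[ZZ][ZZ]]


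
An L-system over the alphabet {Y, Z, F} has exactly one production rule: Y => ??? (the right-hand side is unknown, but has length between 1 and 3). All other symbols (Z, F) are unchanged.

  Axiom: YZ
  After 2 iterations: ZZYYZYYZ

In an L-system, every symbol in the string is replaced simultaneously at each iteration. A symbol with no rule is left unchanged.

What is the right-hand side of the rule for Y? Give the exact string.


Trying Y => ZYY:
  Step 0: YZ
  Step 1: ZYYZ
  Step 2: ZZYYZYYZ
Matches the given result.

Answer: ZYY


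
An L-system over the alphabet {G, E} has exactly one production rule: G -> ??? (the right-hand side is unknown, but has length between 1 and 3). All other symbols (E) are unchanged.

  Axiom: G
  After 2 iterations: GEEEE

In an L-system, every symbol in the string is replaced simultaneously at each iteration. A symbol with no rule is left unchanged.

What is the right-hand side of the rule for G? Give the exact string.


Trying G -> GEE:
  Step 0: G
  Step 1: GEE
  Step 2: GEEEE
Matches the given result.

Answer: GEE


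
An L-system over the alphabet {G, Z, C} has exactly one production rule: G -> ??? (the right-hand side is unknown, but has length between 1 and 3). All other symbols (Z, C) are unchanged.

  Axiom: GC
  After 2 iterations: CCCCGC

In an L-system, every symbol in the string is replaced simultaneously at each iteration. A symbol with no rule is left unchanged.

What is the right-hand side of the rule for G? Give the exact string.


Trying G -> CCG:
  Step 0: GC
  Step 1: CCGC
  Step 2: CCCCGC
Matches the given result.

Answer: CCG


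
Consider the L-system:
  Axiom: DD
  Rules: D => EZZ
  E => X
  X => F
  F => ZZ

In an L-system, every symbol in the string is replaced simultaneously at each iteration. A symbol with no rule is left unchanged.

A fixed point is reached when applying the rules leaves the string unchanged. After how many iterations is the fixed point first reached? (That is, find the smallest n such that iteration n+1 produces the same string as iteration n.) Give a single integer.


Step 0: DD
Step 1: EZZEZZ
Step 2: XZZXZZ
Step 3: FZZFZZ
Step 4: ZZZZZZZZ
Step 5: ZZZZZZZZ  (unchanged — fixed point at step 4)

Answer: 4


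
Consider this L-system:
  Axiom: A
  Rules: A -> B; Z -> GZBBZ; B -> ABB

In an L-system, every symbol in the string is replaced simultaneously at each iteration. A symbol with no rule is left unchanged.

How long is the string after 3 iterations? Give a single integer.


Answer: 7

Derivation:
Step 0: length = 1
Step 1: length = 1
Step 2: length = 3
Step 3: length = 7


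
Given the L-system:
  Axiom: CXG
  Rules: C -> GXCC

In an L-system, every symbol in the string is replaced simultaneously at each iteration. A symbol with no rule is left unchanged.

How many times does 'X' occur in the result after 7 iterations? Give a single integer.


Answer: 128

Derivation:
Step 0: CXG  (1 'X')
Step 1: GXCCXG  (2 'X')
Step 2: GXGXCCGXCCXG  (4 'X')
Step 3: GXGXGXCCGXCCGXGXCCGXCCXG  (8 'X')
Step 4: GXGXGXGXCCGXCCGXGXCCGXCCGXGXGXCCGXCCGXGXCCGXCCXG  (16 'X')
Step 5: GXGXGXGXGXCCGXCCGXGXCCGXCCGXGXGXCCGXCCGXGXCCGXCCGXGXGXGXCCGXCCGXGXCCGXCCGXGXGXCCGXCCGXGXCCGXCCXG  (32 'X')
Step 6: GXGXGXGXGXGXCCGXCCGXGXCCGXCCGXGXGXCCGXCCGXGXCCGXCCGXGXGXGXCCGXCCGXGXCCGXCCGXGXGXCCGXCCGXGXCCGXCCGXGXGXGXGXCCGXCCGXGXCCGXCCGXGXGXCCGXCCGXGXCCGXCCGXGXGXGXCCGXCCGXGXCCGXCCGXGXGXCCGXCCGXGXCCGXCCXG  (64 'X')
Step 7: GXGXGXGXGXGXGXCCGXCCGXGXCCGXCCGXGXGXCCGXCCGXGXCCGXCCGXGXGXGXCCGXCCGXGXCCGXCCGXGXGXCCGXCCGXGXCCGXCCGXGXGXGXGXCCGXCCGXGXCCGXCCGXGXGXCCGXCCGXGXCCGXCCGXGXGXGXCCGXCCGXGXCCGXCCGXGXGXCCGXCCGXGXCCGXCCGXGXGXGXGXGXCCGXCCGXGXCCGXCCGXGXGXCCGXCCGXGXCCGXCCGXGXGXGXCCGXCCGXGXCCGXCCGXGXGXCCGXCCGXGXCCGXCCGXGXGXGXGXCCGXCCGXGXCCGXCCGXGXGXCCGXCCGXGXCCGXCCGXGXGXGXCCGXCCGXGXCCGXCCGXGXGXCCGXCCGXGXCCGXCCXG  (128 'X')


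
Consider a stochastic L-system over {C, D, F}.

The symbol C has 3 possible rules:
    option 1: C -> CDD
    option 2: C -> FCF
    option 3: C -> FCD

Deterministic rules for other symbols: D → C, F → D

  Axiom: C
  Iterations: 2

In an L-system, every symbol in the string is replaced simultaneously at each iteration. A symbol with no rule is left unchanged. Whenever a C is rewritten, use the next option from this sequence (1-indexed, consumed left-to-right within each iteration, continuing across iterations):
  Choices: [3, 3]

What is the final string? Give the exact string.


Answer: DFCDC

Derivation:
Step 0: C
Step 1: FCD  (used choices [3])
Step 2: DFCDC  (used choices [3])


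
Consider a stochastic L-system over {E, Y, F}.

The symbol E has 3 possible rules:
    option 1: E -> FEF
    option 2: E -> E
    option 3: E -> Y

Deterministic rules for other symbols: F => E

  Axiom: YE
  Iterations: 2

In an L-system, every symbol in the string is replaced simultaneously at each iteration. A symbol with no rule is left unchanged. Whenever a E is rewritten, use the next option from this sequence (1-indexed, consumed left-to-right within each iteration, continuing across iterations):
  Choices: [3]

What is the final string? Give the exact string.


Answer: YY

Derivation:
Step 0: YE
Step 1: YY  (used choices [3])
Step 2: YY  (used choices [])


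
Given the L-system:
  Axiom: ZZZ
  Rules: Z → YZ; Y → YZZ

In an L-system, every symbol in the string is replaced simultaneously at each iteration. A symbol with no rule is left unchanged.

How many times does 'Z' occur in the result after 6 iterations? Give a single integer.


Step 0: ZZZ  (3 'Z')
Step 1: YZYZYZ  (3 'Z')
Step 2: YZZYZYZZYZYZZYZ  (9 'Z')
Step 3: YZZYZYZYZZYZYZZYZYZYZZYZYZZYZYZYZZYZ  (21 'Z')
Step 4: YZZYZYZYZZYZYZZYZYZZYZYZYZZYZYZZYZYZYZZYZYZZYZYZZYZYZYZZYZYZZYZYZYZZYZYZZYZYZZYZYZYZZYZ  (51 'Z')
Step 5: YZZYZYZYZZYZYZZYZYZZYZYZYZZYZYZZYZYZYZZYZYZZYZYZYZZYZYZZYZYZZYZYZYZZYZYZZYZYZYZZYZYZZYZYZZYZYZYZZYZYZZYZYZYZZYZYZZYZYZYZZYZYZZYZYZZYZYZYZZYZYZZYZYZYZZYZYZZYZYZZYZYZYZZYZYZZYZYZYZZYZYZZYZYZYZZYZYZZYZYZZYZYZYZZYZ  (123 'Z')
Step 6: YZZYZYZYZZYZYZZYZYZZYZYZYZZYZYZZYZYZYZZYZYZZYZYZYZZYZYZZYZYZZYZYZYZZYZYZZYZYZYZZYZYZZYZYZZYZYZYZZYZYZZYZYZYZZYZYZZYZYZZYZYZYZZYZYZZYZYZYZZYZYZZYZYZYZZYZYZZYZYZZYZYZYZZYZYZZYZYZYZZYZYZZYZYZZYZYZYZZYZYZZYZYZYZZYZYZZYZYZYZZYZYZZYZYZZYZYZYZZYZYZZYZYZYZZYZYZZYZYZZYZYZYZZYZYZZYZYZYZZYZYZZYZYZZYZYZYZZYZYZZYZYZYZZYZYZZYZYZYZZYZYZZYZYZZYZYZYZZYZYZZYZYZYZZYZYZZYZYZZYZYZYZZYZYZZYZYZYZZYZYZZYZYZYZZYZYZZYZYZZYZYZYZZYZYZZYZYZYZZYZYZZYZYZZYZYZYZZYZYZZYZYZYZZYZYZZYZYZZYZYZYZZYZYZZYZYZYZZYZYZZYZYZYZZYZYZZYZYZZYZYZYZZYZ  (297 'Z')

Answer: 297


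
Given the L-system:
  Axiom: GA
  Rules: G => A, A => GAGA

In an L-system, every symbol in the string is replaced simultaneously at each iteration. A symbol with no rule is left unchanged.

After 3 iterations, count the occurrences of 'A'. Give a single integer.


Answer: 22

Derivation:
Step 0: GA  (1 'A')
Step 1: AGAGA  (3 'A')
Step 2: GAGAAGAGAAGAGA  (8 'A')
Step 3: AGAGAAGAGAGAGAAGAGAAGAGAGAGAAGAGAAGAGA  (22 'A')


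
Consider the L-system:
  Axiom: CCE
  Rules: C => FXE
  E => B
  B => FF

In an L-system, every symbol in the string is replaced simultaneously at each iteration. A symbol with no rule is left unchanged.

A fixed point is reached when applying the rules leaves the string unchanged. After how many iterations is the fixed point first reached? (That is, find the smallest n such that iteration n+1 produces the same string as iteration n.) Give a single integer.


Step 0: CCE
Step 1: FXEFXEB
Step 2: FXBFXBFF
Step 3: FXFFFXFFFF
Step 4: FXFFFXFFFF  (unchanged — fixed point at step 3)

Answer: 3


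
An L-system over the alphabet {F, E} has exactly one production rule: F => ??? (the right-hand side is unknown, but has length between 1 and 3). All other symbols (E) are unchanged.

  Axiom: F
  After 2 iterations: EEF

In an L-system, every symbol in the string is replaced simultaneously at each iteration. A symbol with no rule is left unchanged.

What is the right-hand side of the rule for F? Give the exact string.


Trying F => EF:
  Step 0: F
  Step 1: EF
  Step 2: EEF
Matches the given result.

Answer: EF


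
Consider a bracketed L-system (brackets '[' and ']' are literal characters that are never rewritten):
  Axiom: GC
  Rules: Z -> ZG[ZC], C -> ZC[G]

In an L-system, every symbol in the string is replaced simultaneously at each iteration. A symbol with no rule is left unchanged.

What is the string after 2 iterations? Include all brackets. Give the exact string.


Answer: GZG[ZC]ZC[G][G]

Derivation:
Step 0: GC
Step 1: GZC[G]
Step 2: GZG[ZC]ZC[G][G]


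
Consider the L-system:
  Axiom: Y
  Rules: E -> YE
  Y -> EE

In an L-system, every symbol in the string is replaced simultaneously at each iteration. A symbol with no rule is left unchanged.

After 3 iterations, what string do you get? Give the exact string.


Step 0: Y
Step 1: EE
Step 2: YEYE
Step 3: EEYEEEYE

Answer: EEYEEEYE


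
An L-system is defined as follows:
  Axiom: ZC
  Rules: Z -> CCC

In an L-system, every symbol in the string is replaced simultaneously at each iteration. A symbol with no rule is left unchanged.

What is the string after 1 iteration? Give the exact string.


Answer: CCCC

Derivation:
Step 0: ZC
Step 1: CCCC


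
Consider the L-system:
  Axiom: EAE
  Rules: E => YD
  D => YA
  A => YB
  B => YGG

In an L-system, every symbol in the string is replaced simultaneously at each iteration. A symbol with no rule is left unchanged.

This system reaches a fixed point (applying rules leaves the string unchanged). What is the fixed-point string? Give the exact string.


Step 0: EAE
Step 1: YDYBYD
Step 2: YYAYYGGYYA
Step 3: YYYBYYGGYYYB
Step 4: YYYYGGYYGGYYYYGG
Step 5: YYYYGGYYGGYYYYGG  (unchanged — fixed point at step 4)

Answer: YYYYGGYYGGYYYYGG


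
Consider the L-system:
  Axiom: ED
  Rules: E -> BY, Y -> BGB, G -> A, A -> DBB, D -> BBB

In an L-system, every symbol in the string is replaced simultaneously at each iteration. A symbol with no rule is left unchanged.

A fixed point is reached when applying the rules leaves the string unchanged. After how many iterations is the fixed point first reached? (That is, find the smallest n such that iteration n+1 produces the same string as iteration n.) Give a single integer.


Step 0: ED
Step 1: BYBBB
Step 2: BBGBBBB
Step 3: BBABBBB
Step 4: BBDBBBBBB
Step 5: BBBBBBBBBBB
Step 6: BBBBBBBBBBB  (unchanged — fixed point at step 5)

Answer: 5


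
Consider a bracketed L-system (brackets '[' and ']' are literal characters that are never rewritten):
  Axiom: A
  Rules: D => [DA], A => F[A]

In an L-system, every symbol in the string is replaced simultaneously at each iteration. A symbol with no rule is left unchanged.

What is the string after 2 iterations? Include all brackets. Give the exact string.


Answer: F[F[A]]

Derivation:
Step 0: A
Step 1: F[A]
Step 2: F[F[A]]


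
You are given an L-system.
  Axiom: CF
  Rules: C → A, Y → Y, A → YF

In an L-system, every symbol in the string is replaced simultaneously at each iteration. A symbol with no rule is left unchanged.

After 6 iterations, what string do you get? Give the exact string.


Answer: YFF

Derivation:
Step 0: CF
Step 1: AF
Step 2: YFF
Step 3: YFF
Step 4: YFF
Step 5: YFF
Step 6: YFF


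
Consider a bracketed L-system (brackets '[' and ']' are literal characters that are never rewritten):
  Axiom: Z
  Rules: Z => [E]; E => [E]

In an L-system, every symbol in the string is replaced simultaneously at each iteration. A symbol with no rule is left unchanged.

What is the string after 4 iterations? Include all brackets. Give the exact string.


Answer: [[[[E]]]]

Derivation:
Step 0: Z
Step 1: [E]
Step 2: [[E]]
Step 3: [[[E]]]
Step 4: [[[[E]]]]


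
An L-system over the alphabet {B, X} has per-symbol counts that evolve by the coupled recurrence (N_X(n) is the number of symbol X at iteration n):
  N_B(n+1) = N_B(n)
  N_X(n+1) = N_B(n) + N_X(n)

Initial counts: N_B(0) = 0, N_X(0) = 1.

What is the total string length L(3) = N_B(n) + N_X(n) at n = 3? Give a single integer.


Answer: 1

Derivation:
Step 0: N_B=0, N_X=1, L=1
Step 1: N_B=0, N_X=1, L=1
Step 2: N_B=0, N_X=1, L=1
Step 3: N_B=0, N_X=1, L=1


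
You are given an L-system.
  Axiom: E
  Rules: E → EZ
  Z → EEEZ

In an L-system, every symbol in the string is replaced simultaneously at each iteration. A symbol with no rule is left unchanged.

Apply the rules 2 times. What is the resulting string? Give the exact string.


Step 0: E
Step 1: EZ
Step 2: EZEEEZ

Answer: EZEEEZ


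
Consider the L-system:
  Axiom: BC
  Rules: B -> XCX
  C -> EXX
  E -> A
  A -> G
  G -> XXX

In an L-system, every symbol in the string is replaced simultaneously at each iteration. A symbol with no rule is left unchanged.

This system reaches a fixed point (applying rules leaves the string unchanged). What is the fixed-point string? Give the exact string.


Answer: XXXXXXXXXXXX

Derivation:
Step 0: BC
Step 1: XCXEXX
Step 2: XEXXXAXX
Step 3: XAXXXGXX
Step 4: XGXXXXXXXX
Step 5: XXXXXXXXXXXX
Step 6: XXXXXXXXXXXX  (unchanged — fixed point at step 5)


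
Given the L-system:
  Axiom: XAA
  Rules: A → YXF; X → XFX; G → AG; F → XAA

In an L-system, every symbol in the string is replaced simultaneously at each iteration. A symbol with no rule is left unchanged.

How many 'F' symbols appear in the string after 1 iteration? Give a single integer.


Step 0: XAA  (0 'F')
Step 1: XFXYXFYXF  (3 'F')

Answer: 3


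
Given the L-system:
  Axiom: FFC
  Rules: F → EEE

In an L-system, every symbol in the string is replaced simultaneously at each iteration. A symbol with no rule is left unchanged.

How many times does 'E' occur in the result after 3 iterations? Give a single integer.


Step 0: FFC  (0 'E')
Step 1: EEEEEEC  (6 'E')
Step 2: EEEEEEC  (6 'E')
Step 3: EEEEEEC  (6 'E')

Answer: 6


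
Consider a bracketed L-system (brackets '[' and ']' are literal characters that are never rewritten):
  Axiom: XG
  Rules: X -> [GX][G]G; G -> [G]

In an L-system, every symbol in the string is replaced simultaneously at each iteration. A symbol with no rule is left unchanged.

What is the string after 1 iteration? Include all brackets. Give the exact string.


Step 0: XG
Step 1: [GX][G]G[G]

Answer: [GX][G]G[G]


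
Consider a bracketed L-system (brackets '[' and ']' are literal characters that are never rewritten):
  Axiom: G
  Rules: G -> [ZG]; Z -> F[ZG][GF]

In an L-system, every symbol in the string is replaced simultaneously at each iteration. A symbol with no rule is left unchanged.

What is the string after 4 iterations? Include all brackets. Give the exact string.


Step 0: G
Step 1: [ZG]
Step 2: [F[ZG][GF][ZG]]
Step 3: [F[F[ZG][GF][ZG]][[ZG]F][F[ZG][GF][ZG]]]
Step 4: [F[F[F[ZG][GF][ZG]][[ZG]F][F[ZG][GF][ZG]]][[F[ZG][GF][ZG]]F][F[F[ZG][GF][ZG]][[ZG]F][F[ZG][GF][ZG]]]]

Answer: [F[F[F[ZG][GF][ZG]][[ZG]F][F[ZG][GF][ZG]]][[F[ZG][GF][ZG]]F][F[F[ZG][GF][ZG]][[ZG]F][F[ZG][GF][ZG]]]]


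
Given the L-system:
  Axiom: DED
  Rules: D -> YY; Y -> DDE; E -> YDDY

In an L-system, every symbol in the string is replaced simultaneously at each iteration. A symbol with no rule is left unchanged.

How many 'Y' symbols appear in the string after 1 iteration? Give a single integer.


Answer: 6

Derivation:
Step 0: DED  (0 'Y')
Step 1: YYYDDYYY  (6 'Y')


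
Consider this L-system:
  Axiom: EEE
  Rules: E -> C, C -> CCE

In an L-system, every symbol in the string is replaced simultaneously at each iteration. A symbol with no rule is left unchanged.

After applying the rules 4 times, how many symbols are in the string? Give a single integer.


Answer: 51

Derivation:
Step 0: length = 3
Step 1: length = 3
Step 2: length = 9
Step 3: length = 21
Step 4: length = 51


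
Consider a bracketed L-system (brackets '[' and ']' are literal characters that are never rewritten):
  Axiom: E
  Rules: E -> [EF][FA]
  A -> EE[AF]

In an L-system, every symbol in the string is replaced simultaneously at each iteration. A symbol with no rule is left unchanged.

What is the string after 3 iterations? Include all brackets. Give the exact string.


Answer: [[[EF][FA]F][FEE[AF]]F][F[EF][FA][EF][FA][EE[AF]F]]

Derivation:
Step 0: E
Step 1: [EF][FA]
Step 2: [[EF][FA]F][FEE[AF]]
Step 3: [[[EF][FA]F][FEE[AF]]F][F[EF][FA][EF][FA][EE[AF]F]]


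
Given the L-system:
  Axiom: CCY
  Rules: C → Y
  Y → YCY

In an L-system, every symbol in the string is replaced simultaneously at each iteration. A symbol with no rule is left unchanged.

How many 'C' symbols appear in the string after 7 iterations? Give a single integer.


Answer: 309

Derivation:
Step 0: length=3, 'C' count=2
Step 1: length=5, 'C' count=1
Step 2: length=13, 'C' count=4
Step 3: length=31, 'C' count=9
Step 4: length=75, 'C' count=22
Step 5: length=181, 'C' count=53
Step 6: length=437, 'C' count=128
Step 7: length=1055, 'C' count=309
Final string: YCYYYCYYCYYCYYYCYYCYYYCYYCYYYCYYCYYCYYYCYYCYYYCYYCYYCYYYCYYCYYYCYYCYYCYYYCYYCYYYCYYCYYYCYYCYYCYYYCYYCYYYCYYCYYCYYYCYYCYYYCYYCYYYCYYCYYCYYYCYYCYYYCYYCYYCYYYCYYCYYYCYYCYYYCYYCYYCYYYCYYCYYYCYYCYYCYYYCYYCYYYCYYCYYCYYYCYYCYYYCYYCYYYCYYCYYCYYYCYYCYYYCYYCYYCYYYCYYCYYYCYYCYYYCYYCYYCYYYCYYCYYYCYYCYYCYYYCYYCYYYCYYCYYCYYYCYYCYYYCYYCYYYCYYCYYCYYYCYYCYYYCYYCYYCYYYCYYCYYYCYYCYYYCYYCYYCYYYCYYCYYYCYYCYYCYYYCYYCYYYCYYCYYYCYYCYYCYYYCYYCYYYCYYCYYCYYYCYYCYYYCYYCYYCYYYCYYCYYYCYYCYYYCYYCYYCYYYCYYCYYYCYYCYYCYYYCYYCYYYCYYCYYYCYYCYYCYYYCYYCYYYCYYCYYCYYYCYYCYYYCYYCYYCYYYCYYCYYYCYYCYYYCYYCYYCYYYCYYCYYYCYYCYYCYYYCYYCYYYCYYCYYYCYYCYYCYYYCYYCYYYCYYCYYCYYYCYYCYYYCYYCYYYCYYCYYCYYYCYYCYYYCYYCYYCYYYCYYCYYYCYYCYYCYYYCYYCYYYCYYCYYYCYYCYYCYYYCYYCYYYCYYCYYCYYYCYYCYYYCYYCYYYCYYCYYCYYYCYYCYYYCYYCYYCYYYCYYCYYYCYYCYYCYYYCYYCYYYCYYCYYYCYYCYYCYYYCYYCYYYCYYCYYCYYYCYYCYYYCYYCYYYCYYCYYCYYYCYYCYYYCYYCYYCYYYCYYCYYYCYYCYYCYYYCYYCYYYCYYCYYYCYYCYYCYYYCYYCYYYCYYCYYCYYYCYYCYYYCYYCYYYCYYCYYCYYYCYYCYYYCYYCYYCYYYCYYCYYYCYYCYYYCYYCYYCYYYCYYCYYYCYYCYYCYYYCYYCYYYCYYCYYCYYYCYYCYYYCYYCYYYCYYCYYCYYYCY


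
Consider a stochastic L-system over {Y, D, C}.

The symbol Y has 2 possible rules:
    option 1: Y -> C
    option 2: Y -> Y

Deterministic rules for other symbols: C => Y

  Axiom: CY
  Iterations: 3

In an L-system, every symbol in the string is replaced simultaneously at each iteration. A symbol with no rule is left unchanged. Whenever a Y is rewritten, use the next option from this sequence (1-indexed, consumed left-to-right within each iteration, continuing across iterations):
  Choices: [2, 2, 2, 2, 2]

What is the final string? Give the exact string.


Step 0: CY
Step 1: YY  (used choices [2])
Step 2: YY  (used choices [2, 2])
Step 3: YY  (used choices [2, 2])

Answer: YY


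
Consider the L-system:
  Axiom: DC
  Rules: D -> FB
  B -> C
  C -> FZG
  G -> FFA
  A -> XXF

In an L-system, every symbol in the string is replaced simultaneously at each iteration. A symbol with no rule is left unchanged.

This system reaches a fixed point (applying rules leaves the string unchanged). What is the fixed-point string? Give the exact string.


Step 0: DC
Step 1: FBFZG
Step 2: FCFZFFA
Step 3: FFZGFZFFXXF
Step 4: FFZFFAFZFFXXF
Step 5: FFZFFXXFFZFFXXF
Step 6: FFZFFXXFFZFFXXF  (unchanged — fixed point at step 5)

Answer: FFZFFXXFFZFFXXF


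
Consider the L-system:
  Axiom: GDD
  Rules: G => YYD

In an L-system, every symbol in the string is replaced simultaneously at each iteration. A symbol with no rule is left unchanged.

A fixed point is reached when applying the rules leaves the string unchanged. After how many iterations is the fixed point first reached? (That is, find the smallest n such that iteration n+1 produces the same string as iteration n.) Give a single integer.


Step 0: GDD
Step 1: YYDDD
Step 2: YYDDD  (unchanged — fixed point at step 1)

Answer: 1


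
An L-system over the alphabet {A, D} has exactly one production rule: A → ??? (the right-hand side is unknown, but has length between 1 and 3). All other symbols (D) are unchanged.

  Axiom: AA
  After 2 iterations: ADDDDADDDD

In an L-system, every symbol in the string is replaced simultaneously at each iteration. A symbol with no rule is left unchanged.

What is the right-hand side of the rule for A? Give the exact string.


Answer: ADD

Derivation:
Trying A → ADD:
  Step 0: AA
  Step 1: ADDADD
  Step 2: ADDDDADDDD
Matches the given result.


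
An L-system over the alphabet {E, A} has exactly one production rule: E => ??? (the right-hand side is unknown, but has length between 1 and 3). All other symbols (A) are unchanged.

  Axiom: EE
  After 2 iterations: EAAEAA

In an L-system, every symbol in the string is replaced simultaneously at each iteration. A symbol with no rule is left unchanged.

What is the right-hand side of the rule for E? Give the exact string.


Answer: EA

Derivation:
Trying E => EA:
  Step 0: EE
  Step 1: EAEA
  Step 2: EAAEAA
Matches the given result.


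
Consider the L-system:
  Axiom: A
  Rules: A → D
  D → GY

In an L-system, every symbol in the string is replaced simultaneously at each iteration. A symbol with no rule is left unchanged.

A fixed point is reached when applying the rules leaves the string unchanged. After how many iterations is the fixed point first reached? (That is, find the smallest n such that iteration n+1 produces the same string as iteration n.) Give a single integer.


Answer: 2

Derivation:
Step 0: A
Step 1: D
Step 2: GY
Step 3: GY  (unchanged — fixed point at step 2)
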